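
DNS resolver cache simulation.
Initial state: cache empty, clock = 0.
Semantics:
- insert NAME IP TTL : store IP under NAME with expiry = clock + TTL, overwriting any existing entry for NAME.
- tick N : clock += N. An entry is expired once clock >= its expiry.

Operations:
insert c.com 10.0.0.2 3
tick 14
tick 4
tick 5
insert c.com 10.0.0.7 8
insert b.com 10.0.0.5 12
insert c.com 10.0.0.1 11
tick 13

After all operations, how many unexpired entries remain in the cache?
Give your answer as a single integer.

Op 1: insert c.com -> 10.0.0.2 (expiry=0+3=3). clock=0
Op 2: tick 14 -> clock=14. purged={c.com}
Op 3: tick 4 -> clock=18.
Op 4: tick 5 -> clock=23.
Op 5: insert c.com -> 10.0.0.7 (expiry=23+8=31). clock=23
Op 6: insert b.com -> 10.0.0.5 (expiry=23+12=35). clock=23
Op 7: insert c.com -> 10.0.0.1 (expiry=23+11=34). clock=23
Op 8: tick 13 -> clock=36. purged={b.com,c.com}
Final cache (unexpired): {} -> size=0

Answer: 0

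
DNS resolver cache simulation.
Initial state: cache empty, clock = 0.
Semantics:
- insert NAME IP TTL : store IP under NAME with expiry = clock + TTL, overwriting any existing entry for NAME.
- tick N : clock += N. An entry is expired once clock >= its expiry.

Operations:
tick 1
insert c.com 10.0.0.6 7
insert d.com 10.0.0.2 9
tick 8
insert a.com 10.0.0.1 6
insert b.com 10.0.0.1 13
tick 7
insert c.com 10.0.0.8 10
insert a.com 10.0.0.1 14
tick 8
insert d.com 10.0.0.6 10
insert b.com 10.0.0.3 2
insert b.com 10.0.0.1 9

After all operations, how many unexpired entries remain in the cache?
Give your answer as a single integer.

Op 1: tick 1 -> clock=1.
Op 2: insert c.com -> 10.0.0.6 (expiry=1+7=8). clock=1
Op 3: insert d.com -> 10.0.0.2 (expiry=1+9=10). clock=1
Op 4: tick 8 -> clock=9. purged={c.com}
Op 5: insert a.com -> 10.0.0.1 (expiry=9+6=15). clock=9
Op 6: insert b.com -> 10.0.0.1 (expiry=9+13=22). clock=9
Op 7: tick 7 -> clock=16. purged={a.com,d.com}
Op 8: insert c.com -> 10.0.0.8 (expiry=16+10=26). clock=16
Op 9: insert a.com -> 10.0.0.1 (expiry=16+14=30). clock=16
Op 10: tick 8 -> clock=24. purged={b.com}
Op 11: insert d.com -> 10.0.0.6 (expiry=24+10=34). clock=24
Op 12: insert b.com -> 10.0.0.3 (expiry=24+2=26). clock=24
Op 13: insert b.com -> 10.0.0.1 (expiry=24+9=33). clock=24
Final cache (unexpired): {a.com,b.com,c.com,d.com} -> size=4

Answer: 4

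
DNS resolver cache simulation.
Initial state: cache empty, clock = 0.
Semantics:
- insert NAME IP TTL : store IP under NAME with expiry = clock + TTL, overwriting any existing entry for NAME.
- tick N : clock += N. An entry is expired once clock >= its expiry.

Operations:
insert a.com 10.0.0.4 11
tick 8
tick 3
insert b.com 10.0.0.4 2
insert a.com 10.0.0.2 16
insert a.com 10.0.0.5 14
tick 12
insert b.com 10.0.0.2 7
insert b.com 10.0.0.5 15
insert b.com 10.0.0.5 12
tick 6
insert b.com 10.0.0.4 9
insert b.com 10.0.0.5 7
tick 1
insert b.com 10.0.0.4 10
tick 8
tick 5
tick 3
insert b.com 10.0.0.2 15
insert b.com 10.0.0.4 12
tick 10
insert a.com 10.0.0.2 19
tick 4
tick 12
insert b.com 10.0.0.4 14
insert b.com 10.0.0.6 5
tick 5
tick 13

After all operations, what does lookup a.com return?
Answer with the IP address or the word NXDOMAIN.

Answer: NXDOMAIN

Derivation:
Op 1: insert a.com -> 10.0.0.4 (expiry=0+11=11). clock=0
Op 2: tick 8 -> clock=8.
Op 3: tick 3 -> clock=11. purged={a.com}
Op 4: insert b.com -> 10.0.0.4 (expiry=11+2=13). clock=11
Op 5: insert a.com -> 10.0.0.2 (expiry=11+16=27). clock=11
Op 6: insert a.com -> 10.0.0.5 (expiry=11+14=25). clock=11
Op 7: tick 12 -> clock=23. purged={b.com}
Op 8: insert b.com -> 10.0.0.2 (expiry=23+7=30). clock=23
Op 9: insert b.com -> 10.0.0.5 (expiry=23+15=38). clock=23
Op 10: insert b.com -> 10.0.0.5 (expiry=23+12=35). clock=23
Op 11: tick 6 -> clock=29. purged={a.com}
Op 12: insert b.com -> 10.0.0.4 (expiry=29+9=38). clock=29
Op 13: insert b.com -> 10.0.0.5 (expiry=29+7=36). clock=29
Op 14: tick 1 -> clock=30.
Op 15: insert b.com -> 10.0.0.4 (expiry=30+10=40). clock=30
Op 16: tick 8 -> clock=38.
Op 17: tick 5 -> clock=43. purged={b.com}
Op 18: tick 3 -> clock=46.
Op 19: insert b.com -> 10.0.0.2 (expiry=46+15=61). clock=46
Op 20: insert b.com -> 10.0.0.4 (expiry=46+12=58). clock=46
Op 21: tick 10 -> clock=56.
Op 22: insert a.com -> 10.0.0.2 (expiry=56+19=75). clock=56
Op 23: tick 4 -> clock=60. purged={b.com}
Op 24: tick 12 -> clock=72.
Op 25: insert b.com -> 10.0.0.4 (expiry=72+14=86). clock=72
Op 26: insert b.com -> 10.0.0.6 (expiry=72+5=77). clock=72
Op 27: tick 5 -> clock=77. purged={a.com,b.com}
Op 28: tick 13 -> clock=90.
lookup a.com: not in cache (expired or never inserted)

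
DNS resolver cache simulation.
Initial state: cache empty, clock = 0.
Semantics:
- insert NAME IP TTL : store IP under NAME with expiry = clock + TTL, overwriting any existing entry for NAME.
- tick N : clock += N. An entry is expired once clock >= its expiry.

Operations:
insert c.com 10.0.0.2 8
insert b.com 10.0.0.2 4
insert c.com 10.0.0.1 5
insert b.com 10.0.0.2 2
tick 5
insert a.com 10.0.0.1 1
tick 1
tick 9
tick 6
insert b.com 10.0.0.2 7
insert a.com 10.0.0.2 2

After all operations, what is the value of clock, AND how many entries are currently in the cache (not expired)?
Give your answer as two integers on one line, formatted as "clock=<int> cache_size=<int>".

Op 1: insert c.com -> 10.0.0.2 (expiry=0+8=8). clock=0
Op 2: insert b.com -> 10.0.0.2 (expiry=0+4=4). clock=0
Op 3: insert c.com -> 10.0.0.1 (expiry=0+5=5). clock=0
Op 4: insert b.com -> 10.0.0.2 (expiry=0+2=2). clock=0
Op 5: tick 5 -> clock=5. purged={b.com,c.com}
Op 6: insert a.com -> 10.0.0.1 (expiry=5+1=6). clock=5
Op 7: tick 1 -> clock=6. purged={a.com}
Op 8: tick 9 -> clock=15.
Op 9: tick 6 -> clock=21.
Op 10: insert b.com -> 10.0.0.2 (expiry=21+7=28). clock=21
Op 11: insert a.com -> 10.0.0.2 (expiry=21+2=23). clock=21
Final clock = 21
Final cache (unexpired): {a.com,b.com} -> size=2

Answer: clock=21 cache_size=2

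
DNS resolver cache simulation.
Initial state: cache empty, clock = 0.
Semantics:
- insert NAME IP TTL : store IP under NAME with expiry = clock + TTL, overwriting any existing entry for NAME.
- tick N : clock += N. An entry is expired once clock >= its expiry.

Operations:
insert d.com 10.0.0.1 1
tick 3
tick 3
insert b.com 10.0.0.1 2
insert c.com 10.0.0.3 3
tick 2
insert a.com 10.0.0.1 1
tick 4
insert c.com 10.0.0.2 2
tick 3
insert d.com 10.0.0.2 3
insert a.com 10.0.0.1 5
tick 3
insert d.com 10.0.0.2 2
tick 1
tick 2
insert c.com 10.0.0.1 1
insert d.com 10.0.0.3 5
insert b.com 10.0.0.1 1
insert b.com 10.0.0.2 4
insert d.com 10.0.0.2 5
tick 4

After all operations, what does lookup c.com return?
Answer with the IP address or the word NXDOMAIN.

Answer: NXDOMAIN

Derivation:
Op 1: insert d.com -> 10.0.0.1 (expiry=0+1=1). clock=0
Op 2: tick 3 -> clock=3. purged={d.com}
Op 3: tick 3 -> clock=6.
Op 4: insert b.com -> 10.0.0.1 (expiry=6+2=8). clock=6
Op 5: insert c.com -> 10.0.0.3 (expiry=6+3=9). clock=6
Op 6: tick 2 -> clock=8. purged={b.com}
Op 7: insert a.com -> 10.0.0.1 (expiry=8+1=9). clock=8
Op 8: tick 4 -> clock=12. purged={a.com,c.com}
Op 9: insert c.com -> 10.0.0.2 (expiry=12+2=14). clock=12
Op 10: tick 3 -> clock=15. purged={c.com}
Op 11: insert d.com -> 10.0.0.2 (expiry=15+3=18). clock=15
Op 12: insert a.com -> 10.0.0.1 (expiry=15+5=20). clock=15
Op 13: tick 3 -> clock=18. purged={d.com}
Op 14: insert d.com -> 10.0.0.2 (expiry=18+2=20). clock=18
Op 15: tick 1 -> clock=19.
Op 16: tick 2 -> clock=21. purged={a.com,d.com}
Op 17: insert c.com -> 10.0.0.1 (expiry=21+1=22). clock=21
Op 18: insert d.com -> 10.0.0.3 (expiry=21+5=26). clock=21
Op 19: insert b.com -> 10.0.0.1 (expiry=21+1=22). clock=21
Op 20: insert b.com -> 10.0.0.2 (expiry=21+4=25). clock=21
Op 21: insert d.com -> 10.0.0.2 (expiry=21+5=26). clock=21
Op 22: tick 4 -> clock=25. purged={b.com,c.com}
lookup c.com: not in cache (expired or never inserted)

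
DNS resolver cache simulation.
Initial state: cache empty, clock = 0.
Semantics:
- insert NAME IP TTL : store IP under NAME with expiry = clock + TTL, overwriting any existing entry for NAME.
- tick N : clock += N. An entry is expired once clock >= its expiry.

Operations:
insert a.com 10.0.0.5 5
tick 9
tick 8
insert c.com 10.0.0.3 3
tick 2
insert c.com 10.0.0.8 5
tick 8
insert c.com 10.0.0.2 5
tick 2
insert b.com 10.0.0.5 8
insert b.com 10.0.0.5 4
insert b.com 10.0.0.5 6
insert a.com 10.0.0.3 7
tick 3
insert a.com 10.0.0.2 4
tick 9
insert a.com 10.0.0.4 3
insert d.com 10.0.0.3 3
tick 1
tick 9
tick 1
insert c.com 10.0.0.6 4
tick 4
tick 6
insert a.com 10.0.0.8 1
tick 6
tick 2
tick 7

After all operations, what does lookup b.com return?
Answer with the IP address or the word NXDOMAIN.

Op 1: insert a.com -> 10.0.0.5 (expiry=0+5=5). clock=0
Op 2: tick 9 -> clock=9. purged={a.com}
Op 3: tick 8 -> clock=17.
Op 4: insert c.com -> 10.0.0.3 (expiry=17+3=20). clock=17
Op 5: tick 2 -> clock=19.
Op 6: insert c.com -> 10.0.0.8 (expiry=19+5=24). clock=19
Op 7: tick 8 -> clock=27. purged={c.com}
Op 8: insert c.com -> 10.0.0.2 (expiry=27+5=32). clock=27
Op 9: tick 2 -> clock=29.
Op 10: insert b.com -> 10.0.0.5 (expiry=29+8=37). clock=29
Op 11: insert b.com -> 10.0.0.5 (expiry=29+4=33). clock=29
Op 12: insert b.com -> 10.0.0.5 (expiry=29+6=35). clock=29
Op 13: insert a.com -> 10.0.0.3 (expiry=29+7=36). clock=29
Op 14: tick 3 -> clock=32. purged={c.com}
Op 15: insert a.com -> 10.0.0.2 (expiry=32+4=36). clock=32
Op 16: tick 9 -> clock=41. purged={a.com,b.com}
Op 17: insert a.com -> 10.0.0.4 (expiry=41+3=44). clock=41
Op 18: insert d.com -> 10.0.0.3 (expiry=41+3=44). clock=41
Op 19: tick 1 -> clock=42.
Op 20: tick 9 -> clock=51. purged={a.com,d.com}
Op 21: tick 1 -> clock=52.
Op 22: insert c.com -> 10.0.0.6 (expiry=52+4=56). clock=52
Op 23: tick 4 -> clock=56. purged={c.com}
Op 24: tick 6 -> clock=62.
Op 25: insert a.com -> 10.0.0.8 (expiry=62+1=63). clock=62
Op 26: tick 6 -> clock=68. purged={a.com}
Op 27: tick 2 -> clock=70.
Op 28: tick 7 -> clock=77.
lookup b.com: not in cache (expired or never inserted)

Answer: NXDOMAIN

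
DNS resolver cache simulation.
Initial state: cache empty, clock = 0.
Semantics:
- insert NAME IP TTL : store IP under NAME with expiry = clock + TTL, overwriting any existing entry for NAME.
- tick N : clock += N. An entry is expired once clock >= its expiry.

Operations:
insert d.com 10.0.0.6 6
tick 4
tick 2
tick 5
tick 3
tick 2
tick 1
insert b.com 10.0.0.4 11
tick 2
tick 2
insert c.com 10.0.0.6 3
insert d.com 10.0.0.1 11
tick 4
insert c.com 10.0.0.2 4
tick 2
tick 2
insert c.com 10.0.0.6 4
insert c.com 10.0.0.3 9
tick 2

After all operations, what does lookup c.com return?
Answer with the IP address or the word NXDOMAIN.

Answer: 10.0.0.3

Derivation:
Op 1: insert d.com -> 10.0.0.6 (expiry=0+6=6). clock=0
Op 2: tick 4 -> clock=4.
Op 3: tick 2 -> clock=6. purged={d.com}
Op 4: tick 5 -> clock=11.
Op 5: tick 3 -> clock=14.
Op 6: tick 2 -> clock=16.
Op 7: tick 1 -> clock=17.
Op 8: insert b.com -> 10.0.0.4 (expiry=17+11=28). clock=17
Op 9: tick 2 -> clock=19.
Op 10: tick 2 -> clock=21.
Op 11: insert c.com -> 10.0.0.6 (expiry=21+3=24). clock=21
Op 12: insert d.com -> 10.0.0.1 (expiry=21+11=32). clock=21
Op 13: tick 4 -> clock=25. purged={c.com}
Op 14: insert c.com -> 10.0.0.2 (expiry=25+4=29). clock=25
Op 15: tick 2 -> clock=27.
Op 16: tick 2 -> clock=29. purged={b.com,c.com}
Op 17: insert c.com -> 10.0.0.6 (expiry=29+4=33). clock=29
Op 18: insert c.com -> 10.0.0.3 (expiry=29+9=38). clock=29
Op 19: tick 2 -> clock=31.
lookup c.com: present, ip=10.0.0.3 expiry=38 > clock=31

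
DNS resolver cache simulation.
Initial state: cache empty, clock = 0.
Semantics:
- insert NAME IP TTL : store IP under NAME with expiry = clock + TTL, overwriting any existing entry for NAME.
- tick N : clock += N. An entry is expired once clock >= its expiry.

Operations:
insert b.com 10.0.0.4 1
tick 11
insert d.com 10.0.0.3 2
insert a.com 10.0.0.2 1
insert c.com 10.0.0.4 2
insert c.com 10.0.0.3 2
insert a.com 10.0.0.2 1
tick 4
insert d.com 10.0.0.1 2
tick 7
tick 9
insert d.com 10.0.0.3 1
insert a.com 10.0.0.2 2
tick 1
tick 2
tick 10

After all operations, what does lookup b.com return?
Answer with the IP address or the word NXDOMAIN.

Answer: NXDOMAIN

Derivation:
Op 1: insert b.com -> 10.0.0.4 (expiry=0+1=1). clock=0
Op 2: tick 11 -> clock=11. purged={b.com}
Op 3: insert d.com -> 10.0.0.3 (expiry=11+2=13). clock=11
Op 4: insert a.com -> 10.0.0.2 (expiry=11+1=12). clock=11
Op 5: insert c.com -> 10.0.0.4 (expiry=11+2=13). clock=11
Op 6: insert c.com -> 10.0.0.3 (expiry=11+2=13). clock=11
Op 7: insert a.com -> 10.0.0.2 (expiry=11+1=12). clock=11
Op 8: tick 4 -> clock=15. purged={a.com,c.com,d.com}
Op 9: insert d.com -> 10.0.0.1 (expiry=15+2=17). clock=15
Op 10: tick 7 -> clock=22. purged={d.com}
Op 11: tick 9 -> clock=31.
Op 12: insert d.com -> 10.0.0.3 (expiry=31+1=32). clock=31
Op 13: insert a.com -> 10.0.0.2 (expiry=31+2=33). clock=31
Op 14: tick 1 -> clock=32. purged={d.com}
Op 15: tick 2 -> clock=34. purged={a.com}
Op 16: tick 10 -> clock=44.
lookup b.com: not in cache (expired or never inserted)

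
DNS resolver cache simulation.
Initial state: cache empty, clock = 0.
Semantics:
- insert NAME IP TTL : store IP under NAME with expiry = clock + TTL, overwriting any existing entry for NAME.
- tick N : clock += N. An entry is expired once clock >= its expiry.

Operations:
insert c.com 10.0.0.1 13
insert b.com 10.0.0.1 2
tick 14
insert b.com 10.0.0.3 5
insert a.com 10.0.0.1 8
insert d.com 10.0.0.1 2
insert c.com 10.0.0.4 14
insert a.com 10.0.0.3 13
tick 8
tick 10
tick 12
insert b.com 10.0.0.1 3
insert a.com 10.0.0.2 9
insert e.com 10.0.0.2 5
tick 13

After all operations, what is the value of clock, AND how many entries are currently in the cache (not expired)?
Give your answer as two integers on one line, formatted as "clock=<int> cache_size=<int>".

Op 1: insert c.com -> 10.0.0.1 (expiry=0+13=13). clock=0
Op 2: insert b.com -> 10.0.0.1 (expiry=0+2=2). clock=0
Op 3: tick 14 -> clock=14. purged={b.com,c.com}
Op 4: insert b.com -> 10.0.0.3 (expiry=14+5=19). clock=14
Op 5: insert a.com -> 10.0.0.1 (expiry=14+8=22). clock=14
Op 6: insert d.com -> 10.0.0.1 (expiry=14+2=16). clock=14
Op 7: insert c.com -> 10.0.0.4 (expiry=14+14=28). clock=14
Op 8: insert a.com -> 10.0.0.3 (expiry=14+13=27). clock=14
Op 9: tick 8 -> clock=22. purged={b.com,d.com}
Op 10: tick 10 -> clock=32. purged={a.com,c.com}
Op 11: tick 12 -> clock=44.
Op 12: insert b.com -> 10.0.0.1 (expiry=44+3=47). clock=44
Op 13: insert a.com -> 10.0.0.2 (expiry=44+9=53). clock=44
Op 14: insert e.com -> 10.0.0.2 (expiry=44+5=49). clock=44
Op 15: tick 13 -> clock=57. purged={a.com,b.com,e.com}
Final clock = 57
Final cache (unexpired): {} -> size=0

Answer: clock=57 cache_size=0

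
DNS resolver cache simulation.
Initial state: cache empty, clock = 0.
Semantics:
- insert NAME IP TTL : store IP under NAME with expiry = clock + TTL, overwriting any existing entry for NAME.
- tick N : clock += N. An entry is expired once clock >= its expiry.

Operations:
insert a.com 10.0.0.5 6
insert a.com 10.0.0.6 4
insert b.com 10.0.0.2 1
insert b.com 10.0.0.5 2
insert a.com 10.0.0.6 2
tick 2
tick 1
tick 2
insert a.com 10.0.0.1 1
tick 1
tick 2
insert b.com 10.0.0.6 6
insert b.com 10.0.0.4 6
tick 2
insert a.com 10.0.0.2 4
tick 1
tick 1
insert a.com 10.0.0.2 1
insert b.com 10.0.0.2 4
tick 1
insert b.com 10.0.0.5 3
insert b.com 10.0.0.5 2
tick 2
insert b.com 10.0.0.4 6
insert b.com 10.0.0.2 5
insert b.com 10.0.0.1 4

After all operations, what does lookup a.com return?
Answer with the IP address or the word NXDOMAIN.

Answer: NXDOMAIN

Derivation:
Op 1: insert a.com -> 10.0.0.5 (expiry=0+6=6). clock=0
Op 2: insert a.com -> 10.0.0.6 (expiry=0+4=4). clock=0
Op 3: insert b.com -> 10.0.0.2 (expiry=0+1=1). clock=0
Op 4: insert b.com -> 10.0.0.5 (expiry=0+2=2). clock=0
Op 5: insert a.com -> 10.0.0.6 (expiry=0+2=2). clock=0
Op 6: tick 2 -> clock=2. purged={a.com,b.com}
Op 7: tick 1 -> clock=3.
Op 8: tick 2 -> clock=5.
Op 9: insert a.com -> 10.0.0.1 (expiry=5+1=6). clock=5
Op 10: tick 1 -> clock=6. purged={a.com}
Op 11: tick 2 -> clock=8.
Op 12: insert b.com -> 10.0.0.6 (expiry=8+6=14). clock=8
Op 13: insert b.com -> 10.0.0.4 (expiry=8+6=14). clock=8
Op 14: tick 2 -> clock=10.
Op 15: insert a.com -> 10.0.0.2 (expiry=10+4=14). clock=10
Op 16: tick 1 -> clock=11.
Op 17: tick 1 -> clock=12.
Op 18: insert a.com -> 10.0.0.2 (expiry=12+1=13). clock=12
Op 19: insert b.com -> 10.0.0.2 (expiry=12+4=16). clock=12
Op 20: tick 1 -> clock=13. purged={a.com}
Op 21: insert b.com -> 10.0.0.5 (expiry=13+3=16). clock=13
Op 22: insert b.com -> 10.0.0.5 (expiry=13+2=15). clock=13
Op 23: tick 2 -> clock=15. purged={b.com}
Op 24: insert b.com -> 10.0.0.4 (expiry=15+6=21). clock=15
Op 25: insert b.com -> 10.0.0.2 (expiry=15+5=20). clock=15
Op 26: insert b.com -> 10.0.0.1 (expiry=15+4=19). clock=15
lookup a.com: not in cache (expired or never inserted)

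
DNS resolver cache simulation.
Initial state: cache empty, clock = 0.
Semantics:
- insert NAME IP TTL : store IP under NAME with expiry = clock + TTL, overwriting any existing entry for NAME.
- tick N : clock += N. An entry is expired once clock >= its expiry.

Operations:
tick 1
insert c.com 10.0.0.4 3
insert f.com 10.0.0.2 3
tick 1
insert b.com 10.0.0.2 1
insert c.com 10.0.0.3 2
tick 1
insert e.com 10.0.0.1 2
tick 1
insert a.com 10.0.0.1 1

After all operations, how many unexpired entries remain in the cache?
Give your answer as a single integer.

Op 1: tick 1 -> clock=1.
Op 2: insert c.com -> 10.0.0.4 (expiry=1+3=4). clock=1
Op 3: insert f.com -> 10.0.0.2 (expiry=1+3=4). clock=1
Op 4: tick 1 -> clock=2.
Op 5: insert b.com -> 10.0.0.2 (expiry=2+1=3). clock=2
Op 6: insert c.com -> 10.0.0.3 (expiry=2+2=4). clock=2
Op 7: tick 1 -> clock=3. purged={b.com}
Op 8: insert e.com -> 10.0.0.1 (expiry=3+2=5). clock=3
Op 9: tick 1 -> clock=4. purged={c.com,f.com}
Op 10: insert a.com -> 10.0.0.1 (expiry=4+1=5). clock=4
Final cache (unexpired): {a.com,e.com} -> size=2

Answer: 2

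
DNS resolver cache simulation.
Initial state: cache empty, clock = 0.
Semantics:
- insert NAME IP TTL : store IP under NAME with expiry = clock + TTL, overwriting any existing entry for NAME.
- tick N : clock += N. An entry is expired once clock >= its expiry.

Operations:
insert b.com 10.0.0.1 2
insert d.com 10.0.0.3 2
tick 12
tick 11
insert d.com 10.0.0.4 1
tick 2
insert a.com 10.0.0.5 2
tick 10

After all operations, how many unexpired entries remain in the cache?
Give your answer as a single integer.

Op 1: insert b.com -> 10.0.0.1 (expiry=0+2=2). clock=0
Op 2: insert d.com -> 10.0.0.3 (expiry=0+2=2). clock=0
Op 3: tick 12 -> clock=12. purged={b.com,d.com}
Op 4: tick 11 -> clock=23.
Op 5: insert d.com -> 10.0.0.4 (expiry=23+1=24). clock=23
Op 6: tick 2 -> clock=25. purged={d.com}
Op 7: insert a.com -> 10.0.0.5 (expiry=25+2=27). clock=25
Op 8: tick 10 -> clock=35. purged={a.com}
Final cache (unexpired): {} -> size=0

Answer: 0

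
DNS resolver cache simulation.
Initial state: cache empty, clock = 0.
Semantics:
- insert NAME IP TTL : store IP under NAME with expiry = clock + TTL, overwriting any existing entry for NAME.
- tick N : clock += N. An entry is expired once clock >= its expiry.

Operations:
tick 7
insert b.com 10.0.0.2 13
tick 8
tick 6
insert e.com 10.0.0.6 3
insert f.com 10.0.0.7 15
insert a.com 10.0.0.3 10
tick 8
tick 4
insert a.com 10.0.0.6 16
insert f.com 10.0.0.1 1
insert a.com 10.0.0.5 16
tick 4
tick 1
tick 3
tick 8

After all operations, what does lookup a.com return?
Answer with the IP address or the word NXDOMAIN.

Answer: NXDOMAIN

Derivation:
Op 1: tick 7 -> clock=7.
Op 2: insert b.com -> 10.0.0.2 (expiry=7+13=20). clock=7
Op 3: tick 8 -> clock=15.
Op 4: tick 6 -> clock=21. purged={b.com}
Op 5: insert e.com -> 10.0.0.6 (expiry=21+3=24). clock=21
Op 6: insert f.com -> 10.0.0.7 (expiry=21+15=36). clock=21
Op 7: insert a.com -> 10.0.0.3 (expiry=21+10=31). clock=21
Op 8: tick 8 -> clock=29. purged={e.com}
Op 9: tick 4 -> clock=33. purged={a.com}
Op 10: insert a.com -> 10.0.0.6 (expiry=33+16=49). clock=33
Op 11: insert f.com -> 10.0.0.1 (expiry=33+1=34). clock=33
Op 12: insert a.com -> 10.0.0.5 (expiry=33+16=49). clock=33
Op 13: tick 4 -> clock=37. purged={f.com}
Op 14: tick 1 -> clock=38.
Op 15: tick 3 -> clock=41.
Op 16: tick 8 -> clock=49. purged={a.com}
lookup a.com: not in cache (expired or never inserted)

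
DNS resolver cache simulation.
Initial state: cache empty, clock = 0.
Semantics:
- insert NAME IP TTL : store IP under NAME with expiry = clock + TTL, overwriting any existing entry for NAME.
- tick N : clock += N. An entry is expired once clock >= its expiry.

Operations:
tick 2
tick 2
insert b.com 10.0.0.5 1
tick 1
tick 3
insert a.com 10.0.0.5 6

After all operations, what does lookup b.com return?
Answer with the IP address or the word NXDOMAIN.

Op 1: tick 2 -> clock=2.
Op 2: tick 2 -> clock=4.
Op 3: insert b.com -> 10.0.0.5 (expiry=4+1=5). clock=4
Op 4: tick 1 -> clock=5. purged={b.com}
Op 5: tick 3 -> clock=8.
Op 6: insert a.com -> 10.0.0.5 (expiry=8+6=14). clock=8
lookup b.com: not in cache (expired or never inserted)

Answer: NXDOMAIN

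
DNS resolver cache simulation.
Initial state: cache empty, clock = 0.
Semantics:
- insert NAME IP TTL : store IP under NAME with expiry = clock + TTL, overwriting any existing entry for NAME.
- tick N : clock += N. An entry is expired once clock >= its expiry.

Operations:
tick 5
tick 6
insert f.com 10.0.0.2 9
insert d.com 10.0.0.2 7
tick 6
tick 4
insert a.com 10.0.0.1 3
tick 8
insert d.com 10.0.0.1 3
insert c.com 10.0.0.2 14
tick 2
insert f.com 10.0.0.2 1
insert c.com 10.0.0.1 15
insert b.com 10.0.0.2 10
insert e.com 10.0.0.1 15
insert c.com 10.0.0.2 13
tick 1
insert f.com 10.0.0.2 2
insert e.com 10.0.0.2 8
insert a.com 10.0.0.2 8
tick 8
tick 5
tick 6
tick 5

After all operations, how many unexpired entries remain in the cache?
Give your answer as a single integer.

Op 1: tick 5 -> clock=5.
Op 2: tick 6 -> clock=11.
Op 3: insert f.com -> 10.0.0.2 (expiry=11+9=20). clock=11
Op 4: insert d.com -> 10.0.0.2 (expiry=11+7=18). clock=11
Op 5: tick 6 -> clock=17.
Op 6: tick 4 -> clock=21. purged={d.com,f.com}
Op 7: insert a.com -> 10.0.0.1 (expiry=21+3=24). clock=21
Op 8: tick 8 -> clock=29. purged={a.com}
Op 9: insert d.com -> 10.0.0.1 (expiry=29+3=32). clock=29
Op 10: insert c.com -> 10.0.0.2 (expiry=29+14=43). clock=29
Op 11: tick 2 -> clock=31.
Op 12: insert f.com -> 10.0.0.2 (expiry=31+1=32). clock=31
Op 13: insert c.com -> 10.0.0.1 (expiry=31+15=46). clock=31
Op 14: insert b.com -> 10.0.0.2 (expiry=31+10=41). clock=31
Op 15: insert e.com -> 10.0.0.1 (expiry=31+15=46). clock=31
Op 16: insert c.com -> 10.0.0.2 (expiry=31+13=44). clock=31
Op 17: tick 1 -> clock=32. purged={d.com,f.com}
Op 18: insert f.com -> 10.0.0.2 (expiry=32+2=34). clock=32
Op 19: insert e.com -> 10.0.0.2 (expiry=32+8=40). clock=32
Op 20: insert a.com -> 10.0.0.2 (expiry=32+8=40). clock=32
Op 21: tick 8 -> clock=40. purged={a.com,e.com,f.com}
Op 22: tick 5 -> clock=45. purged={b.com,c.com}
Op 23: tick 6 -> clock=51.
Op 24: tick 5 -> clock=56.
Final cache (unexpired): {} -> size=0

Answer: 0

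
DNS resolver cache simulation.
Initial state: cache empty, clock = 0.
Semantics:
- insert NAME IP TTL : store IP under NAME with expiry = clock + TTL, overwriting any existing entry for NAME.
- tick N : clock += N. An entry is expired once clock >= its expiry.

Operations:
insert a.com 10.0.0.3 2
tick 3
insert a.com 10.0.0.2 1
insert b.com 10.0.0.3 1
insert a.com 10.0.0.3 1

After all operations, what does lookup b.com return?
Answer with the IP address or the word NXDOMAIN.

Op 1: insert a.com -> 10.0.0.3 (expiry=0+2=2). clock=0
Op 2: tick 3 -> clock=3. purged={a.com}
Op 3: insert a.com -> 10.0.0.2 (expiry=3+1=4). clock=3
Op 4: insert b.com -> 10.0.0.3 (expiry=3+1=4). clock=3
Op 5: insert a.com -> 10.0.0.3 (expiry=3+1=4). clock=3
lookup b.com: present, ip=10.0.0.3 expiry=4 > clock=3

Answer: 10.0.0.3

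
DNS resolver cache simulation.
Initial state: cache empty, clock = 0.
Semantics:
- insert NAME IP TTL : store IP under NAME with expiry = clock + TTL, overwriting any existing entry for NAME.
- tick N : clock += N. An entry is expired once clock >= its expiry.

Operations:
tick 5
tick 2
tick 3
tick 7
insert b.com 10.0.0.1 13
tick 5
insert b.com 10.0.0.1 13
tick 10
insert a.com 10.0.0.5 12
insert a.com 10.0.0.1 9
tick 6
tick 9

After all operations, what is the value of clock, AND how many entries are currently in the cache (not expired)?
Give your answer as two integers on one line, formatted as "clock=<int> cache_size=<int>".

Answer: clock=47 cache_size=0

Derivation:
Op 1: tick 5 -> clock=5.
Op 2: tick 2 -> clock=7.
Op 3: tick 3 -> clock=10.
Op 4: tick 7 -> clock=17.
Op 5: insert b.com -> 10.0.0.1 (expiry=17+13=30). clock=17
Op 6: tick 5 -> clock=22.
Op 7: insert b.com -> 10.0.0.1 (expiry=22+13=35). clock=22
Op 8: tick 10 -> clock=32.
Op 9: insert a.com -> 10.0.0.5 (expiry=32+12=44). clock=32
Op 10: insert a.com -> 10.0.0.1 (expiry=32+9=41). clock=32
Op 11: tick 6 -> clock=38. purged={b.com}
Op 12: tick 9 -> clock=47. purged={a.com}
Final clock = 47
Final cache (unexpired): {} -> size=0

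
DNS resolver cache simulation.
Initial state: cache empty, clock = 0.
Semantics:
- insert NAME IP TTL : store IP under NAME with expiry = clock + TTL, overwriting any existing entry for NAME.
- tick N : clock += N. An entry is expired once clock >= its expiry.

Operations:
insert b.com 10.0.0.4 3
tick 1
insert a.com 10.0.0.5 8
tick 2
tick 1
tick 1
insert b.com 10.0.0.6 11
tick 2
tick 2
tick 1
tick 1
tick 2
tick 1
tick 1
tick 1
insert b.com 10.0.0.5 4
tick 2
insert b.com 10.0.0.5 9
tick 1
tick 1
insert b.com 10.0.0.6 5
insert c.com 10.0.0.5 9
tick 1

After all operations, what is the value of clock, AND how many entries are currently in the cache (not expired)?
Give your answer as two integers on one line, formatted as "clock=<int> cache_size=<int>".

Op 1: insert b.com -> 10.0.0.4 (expiry=0+3=3). clock=0
Op 2: tick 1 -> clock=1.
Op 3: insert a.com -> 10.0.0.5 (expiry=1+8=9). clock=1
Op 4: tick 2 -> clock=3. purged={b.com}
Op 5: tick 1 -> clock=4.
Op 6: tick 1 -> clock=5.
Op 7: insert b.com -> 10.0.0.6 (expiry=5+11=16). clock=5
Op 8: tick 2 -> clock=7.
Op 9: tick 2 -> clock=9. purged={a.com}
Op 10: tick 1 -> clock=10.
Op 11: tick 1 -> clock=11.
Op 12: tick 2 -> clock=13.
Op 13: tick 1 -> clock=14.
Op 14: tick 1 -> clock=15.
Op 15: tick 1 -> clock=16. purged={b.com}
Op 16: insert b.com -> 10.0.0.5 (expiry=16+4=20). clock=16
Op 17: tick 2 -> clock=18.
Op 18: insert b.com -> 10.0.0.5 (expiry=18+9=27). clock=18
Op 19: tick 1 -> clock=19.
Op 20: tick 1 -> clock=20.
Op 21: insert b.com -> 10.0.0.6 (expiry=20+5=25). clock=20
Op 22: insert c.com -> 10.0.0.5 (expiry=20+9=29). clock=20
Op 23: tick 1 -> clock=21.
Final clock = 21
Final cache (unexpired): {b.com,c.com} -> size=2

Answer: clock=21 cache_size=2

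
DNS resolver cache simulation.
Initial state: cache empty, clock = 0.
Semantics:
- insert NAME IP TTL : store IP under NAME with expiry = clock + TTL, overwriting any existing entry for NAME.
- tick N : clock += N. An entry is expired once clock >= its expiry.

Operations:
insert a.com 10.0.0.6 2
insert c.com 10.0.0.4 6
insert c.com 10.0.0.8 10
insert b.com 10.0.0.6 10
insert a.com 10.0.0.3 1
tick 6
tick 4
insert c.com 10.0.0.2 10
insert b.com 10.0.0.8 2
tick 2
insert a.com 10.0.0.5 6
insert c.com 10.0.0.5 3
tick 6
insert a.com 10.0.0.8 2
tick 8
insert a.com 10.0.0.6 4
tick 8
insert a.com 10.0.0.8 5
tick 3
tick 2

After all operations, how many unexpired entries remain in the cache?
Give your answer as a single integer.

Op 1: insert a.com -> 10.0.0.6 (expiry=0+2=2). clock=0
Op 2: insert c.com -> 10.0.0.4 (expiry=0+6=6). clock=0
Op 3: insert c.com -> 10.0.0.8 (expiry=0+10=10). clock=0
Op 4: insert b.com -> 10.0.0.6 (expiry=0+10=10). clock=0
Op 5: insert a.com -> 10.0.0.3 (expiry=0+1=1). clock=0
Op 6: tick 6 -> clock=6. purged={a.com}
Op 7: tick 4 -> clock=10. purged={b.com,c.com}
Op 8: insert c.com -> 10.0.0.2 (expiry=10+10=20). clock=10
Op 9: insert b.com -> 10.0.0.8 (expiry=10+2=12). clock=10
Op 10: tick 2 -> clock=12. purged={b.com}
Op 11: insert a.com -> 10.0.0.5 (expiry=12+6=18). clock=12
Op 12: insert c.com -> 10.0.0.5 (expiry=12+3=15). clock=12
Op 13: tick 6 -> clock=18. purged={a.com,c.com}
Op 14: insert a.com -> 10.0.0.8 (expiry=18+2=20). clock=18
Op 15: tick 8 -> clock=26. purged={a.com}
Op 16: insert a.com -> 10.0.0.6 (expiry=26+4=30). clock=26
Op 17: tick 8 -> clock=34. purged={a.com}
Op 18: insert a.com -> 10.0.0.8 (expiry=34+5=39). clock=34
Op 19: tick 3 -> clock=37.
Op 20: tick 2 -> clock=39. purged={a.com}
Final cache (unexpired): {} -> size=0

Answer: 0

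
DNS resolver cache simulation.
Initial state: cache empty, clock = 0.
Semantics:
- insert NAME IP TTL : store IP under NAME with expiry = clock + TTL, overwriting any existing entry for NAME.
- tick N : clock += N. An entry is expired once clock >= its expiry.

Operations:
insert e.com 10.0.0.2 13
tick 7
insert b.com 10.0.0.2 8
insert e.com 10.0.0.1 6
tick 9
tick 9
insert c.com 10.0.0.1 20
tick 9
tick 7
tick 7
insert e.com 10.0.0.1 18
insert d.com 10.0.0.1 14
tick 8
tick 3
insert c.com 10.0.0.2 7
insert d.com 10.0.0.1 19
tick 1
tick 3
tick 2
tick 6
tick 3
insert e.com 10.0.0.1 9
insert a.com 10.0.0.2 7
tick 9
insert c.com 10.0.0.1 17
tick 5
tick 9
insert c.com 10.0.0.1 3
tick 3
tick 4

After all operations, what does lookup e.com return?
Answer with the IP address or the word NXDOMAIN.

Op 1: insert e.com -> 10.0.0.2 (expiry=0+13=13). clock=0
Op 2: tick 7 -> clock=7.
Op 3: insert b.com -> 10.0.0.2 (expiry=7+8=15). clock=7
Op 4: insert e.com -> 10.0.0.1 (expiry=7+6=13). clock=7
Op 5: tick 9 -> clock=16. purged={b.com,e.com}
Op 6: tick 9 -> clock=25.
Op 7: insert c.com -> 10.0.0.1 (expiry=25+20=45). clock=25
Op 8: tick 9 -> clock=34.
Op 9: tick 7 -> clock=41.
Op 10: tick 7 -> clock=48. purged={c.com}
Op 11: insert e.com -> 10.0.0.1 (expiry=48+18=66). clock=48
Op 12: insert d.com -> 10.0.0.1 (expiry=48+14=62). clock=48
Op 13: tick 8 -> clock=56.
Op 14: tick 3 -> clock=59.
Op 15: insert c.com -> 10.0.0.2 (expiry=59+7=66). clock=59
Op 16: insert d.com -> 10.0.0.1 (expiry=59+19=78). clock=59
Op 17: tick 1 -> clock=60.
Op 18: tick 3 -> clock=63.
Op 19: tick 2 -> clock=65.
Op 20: tick 6 -> clock=71. purged={c.com,e.com}
Op 21: tick 3 -> clock=74.
Op 22: insert e.com -> 10.0.0.1 (expiry=74+9=83). clock=74
Op 23: insert a.com -> 10.0.0.2 (expiry=74+7=81). clock=74
Op 24: tick 9 -> clock=83. purged={a.com,d.com,e.com}
Op 25: insert c.com -> 10.0.0.1 (expiry=83+17=100). clock=83
Op 26: tick 5 -> clock=88.
Op 27: tick 9 -> clock=97.
Op 28: insert c.com -> 10.0.0.1 (expiry=97+3=100). clock=97
Op 29: tick 3 -> clock=100. purged={c.com}
Op 30: tick 4 -> clock=104.
lookup e.com: not in cache (expired or never inserted)

Answer: NXDOMAIN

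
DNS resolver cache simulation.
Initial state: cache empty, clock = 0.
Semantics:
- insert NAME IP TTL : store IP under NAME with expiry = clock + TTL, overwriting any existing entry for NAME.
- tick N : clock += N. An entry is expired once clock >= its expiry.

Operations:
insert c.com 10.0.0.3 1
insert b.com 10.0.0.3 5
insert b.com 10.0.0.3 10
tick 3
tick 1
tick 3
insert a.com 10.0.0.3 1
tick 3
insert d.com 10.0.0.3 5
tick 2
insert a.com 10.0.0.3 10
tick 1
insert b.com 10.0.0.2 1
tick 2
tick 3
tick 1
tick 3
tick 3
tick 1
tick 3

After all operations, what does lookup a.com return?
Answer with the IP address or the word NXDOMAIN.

Answer: NXDOMAIN

Derivation:
Op 1: insert c.com -> 10.0.0.3 (expiry=0+1=1). clock=0
Op 2: insert b.com -> 10.0.0.3 (expiry=0+5=5). clock=0
Op 3: insert b.com -> 10.0.0.3 (expiry=0+10=10). clock=0
Op 4: tick 3 -> clock=3. purged={c.com}
Op 5: tick 1 -> clock=4.
Op 6: tick 3 -> clock=7.
Op 7: insert a.com -> 10.0.0.3 (expiry=7+1=8). clock=7
Op 8: tick 3 -> clock=10. purged={a.com,b.com}
Op 9: insert d.com -> 10.0.0.3 (expiry=10+5=15). clock=10
Op 10: tick 2 -> clock=12.
Op 11: insert a.com -> 10.0.0.3 (expiry=12+10=22). clock=12
Op 12: tick 1 -> clock=13.
Op 13: insert b.com -> 10.0.0.2 (expiry=13+1=14). clock=13
Op 14: tick 2 -> clock=15. purged={b.com,d.com}
Op 15: tick 3 -> clock=18.
Op 16: tick 1 -> clock=19.
Op 17: tick 3 -> clock=22. purged={a.com}
Op 18: tick 3 -> clock=25.
Op 19: tick 1 -> clock=26.
Op 20: tick 3 -> clock=29.
lookup a.com: not in cache (expired or never inserted)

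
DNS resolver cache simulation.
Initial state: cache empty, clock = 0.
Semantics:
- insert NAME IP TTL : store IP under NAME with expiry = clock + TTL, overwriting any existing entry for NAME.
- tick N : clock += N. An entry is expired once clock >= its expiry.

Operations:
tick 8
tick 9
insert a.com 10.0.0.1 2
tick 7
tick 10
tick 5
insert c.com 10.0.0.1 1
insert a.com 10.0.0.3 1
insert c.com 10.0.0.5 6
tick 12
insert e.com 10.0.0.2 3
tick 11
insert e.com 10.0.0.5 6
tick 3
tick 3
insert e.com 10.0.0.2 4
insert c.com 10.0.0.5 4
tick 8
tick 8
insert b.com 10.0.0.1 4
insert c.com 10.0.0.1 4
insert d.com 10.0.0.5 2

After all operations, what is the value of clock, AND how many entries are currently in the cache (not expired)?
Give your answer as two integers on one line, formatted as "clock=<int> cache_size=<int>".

Answer: clock=84 cache_size=3

Derivation:
Op 1: tick 8 -> clock=8.
Op 2: tick 9 -> clock=17.
Op 3: insert a.com -> 10.0.0.1 (expiry=17+2=19). clock=17
Op 4: tick 7 -> clock=24. purged={a.com}
Op 5: tick 10 -> clock=34.
Op 6: tick 5 -> clock=39.
Op 7: insert c.com -> 10.0.0.1 (expiry=39+1=40). clock=39
Op 8: insert a.com -> 10.0.0.3 (expiry=39+1=40). clock=39
Op 9: insert c.com -> 10.0.0.5 (expiry=39+6=45). clock=39
Op 10: tick 12 -> clock=51. purged={a.com,c.com}
Op 11: insert e.com -> 10.0.0.2 (expiry=51+3=54). clock=51
Op 12: tick 11 -> clock=62. purged={e.com}
Op 13: insert e.com -> 10.0.0.5 (expiry=62+6=68). clock=62
Op 14: tick 3 -> clock=65.
Op 15: tick 3 -> clock=68. purged={e.com}
Op 16: insert e.com -> 10.0.0.2 (expiry=68+4=72). clock=68
Op 17: insert c.com -> 10.0.0.5 (expiry=68+4=72). clock=68
Op 18: tick 8 -> clock=76. purged={c.com,e.com}
Op 19: tick 8 -> clock=84.
Op 20: insert b.com -> 10.0.0.1 (expiry=84+4=88). clock=84
Op 21: insert c.com -> 10.0.0.1 (expiry=84+4=88). clock=84
Op 22: insert d.com -> 10.0.0.5 (expiry=84+2=86). clock=84
Final clock = 84
Final cache (unexpired): {b.com,c.com,d.com} -> size=3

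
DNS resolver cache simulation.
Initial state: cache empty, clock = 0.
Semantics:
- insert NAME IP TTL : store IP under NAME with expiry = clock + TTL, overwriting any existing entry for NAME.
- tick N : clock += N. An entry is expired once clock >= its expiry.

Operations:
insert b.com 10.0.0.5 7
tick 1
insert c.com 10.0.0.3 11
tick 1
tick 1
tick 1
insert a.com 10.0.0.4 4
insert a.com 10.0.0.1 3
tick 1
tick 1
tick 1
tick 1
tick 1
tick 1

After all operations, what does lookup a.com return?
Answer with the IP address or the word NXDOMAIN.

Answer: NXDOMAIN

Derivation:
Op 1: insert b.com -> 10.0.0.5 (expiry=0+7=7). clock=0
Op 2: tick 1 -> clock=1.
Op 3: insert c.com -> 10.0.0.3 (expiry=1+11=12). clock=1
Op 4: tick 1 -> clock=2.
Op 5: tick 1 -> clock=3.
Op 6: tick 1 -> clock=4.
Op 7: insert a.com -> 10.0.0.4 (expiry=4+4=8). clock=4
Op 8: insert a.com -> 10.0.0.1 (expiry=4+3=7). clock=4
Op 9: tick 1 -> clock=5.
Op 10: tick 1 -> clock=6.
Op 11: tick 1 -> clock=7. purged={a.com,b.com}
Op 12: tick 1 -> clock=8.
Op 13: tick 1 -> clock=9.
Op 14: tick 1 -> clock=10.
lookup a.com: not in cache (expired or never inserted)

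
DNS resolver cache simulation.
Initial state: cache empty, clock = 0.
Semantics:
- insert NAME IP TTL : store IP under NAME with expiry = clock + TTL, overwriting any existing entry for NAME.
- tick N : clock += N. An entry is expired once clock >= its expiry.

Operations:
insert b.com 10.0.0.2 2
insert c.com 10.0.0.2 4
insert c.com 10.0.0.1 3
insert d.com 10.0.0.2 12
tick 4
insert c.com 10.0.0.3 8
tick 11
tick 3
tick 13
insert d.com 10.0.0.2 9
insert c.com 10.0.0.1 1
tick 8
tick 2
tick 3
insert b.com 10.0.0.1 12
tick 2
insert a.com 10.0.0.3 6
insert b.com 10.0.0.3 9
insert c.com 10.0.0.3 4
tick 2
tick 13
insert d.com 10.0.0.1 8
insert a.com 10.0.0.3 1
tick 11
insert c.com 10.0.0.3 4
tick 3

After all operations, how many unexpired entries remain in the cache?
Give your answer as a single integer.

Op 1: insert b.com -> 10.0.0.2 (expiry=0+2=2). clock=0
Op 2: insert c.com -> 10.0.0.2 (expiry=0+4=4). clock=0
Op 3: insert c.com -> 10.0.0.1 (expiry=0+3=3). clock=0
Op 4: insert d.com -> 10.0.0.2 (expiry=0+12=12). clock=0
Op 5: tick 4 -> clock=4. purged={b.com,c.com}
Op 6: insert c.com -> 10.0.0.3 (expiry=4+8=12). clock=4
Op 7: tick 11 -> clock=15. purged={c.com,d.com}
Op 8: tick 3 -> clock=18.
Op 9: tick 13 -> clock=31.
Op 10: insert d.com -> 10.0.0.2 (expiry=31+9=40). clock=31
Op 11: insert c.com -> 10.0.0.1 (expiry=31+1=32). clock=31
Op 12: tick 8 -> clock=39. purged={c.com}
Op 13: tick 2 -> clock=41. purged={d.com}
Op 14: tick 3 -> clock=44.
Op 15: insert b.com -> 10.0.0.1 (expiry=44+12=56). clock=44
Op 16: tick 2 -> clock=46.
Op 17: insert a.com -> 10.0.0.3 (expiry=46+6=52). clock=46
Op 18: insert b.com -> 10.0.0.3 (expiry=46+9=55). clock=46
Op 19: insert c.com -> 10.0.0.3 (expiry=46+4=50). clock=46
Op 20: tick 2 -> clock=48.
Op 21: tick 13 -> clock=61. purged={a.com,b.com,c.com}
Op 22: insert d.com -> 10.0.0.1 (expiry=61+8=69). clock=61
Op 23: insert a.com -> 10.0.0.3 (expiry=61+1=62). clock=61
Op 24: tick 11 -> clock=72. purged={a.com,d.com}
Op 25: insert c.com -> 10.0.0.3 (expiry=72+4=76). clock=72
Op 26: tick 3 -> clock=75.
Final cache (unexpired): {c.com} -> size=1

Answer: 1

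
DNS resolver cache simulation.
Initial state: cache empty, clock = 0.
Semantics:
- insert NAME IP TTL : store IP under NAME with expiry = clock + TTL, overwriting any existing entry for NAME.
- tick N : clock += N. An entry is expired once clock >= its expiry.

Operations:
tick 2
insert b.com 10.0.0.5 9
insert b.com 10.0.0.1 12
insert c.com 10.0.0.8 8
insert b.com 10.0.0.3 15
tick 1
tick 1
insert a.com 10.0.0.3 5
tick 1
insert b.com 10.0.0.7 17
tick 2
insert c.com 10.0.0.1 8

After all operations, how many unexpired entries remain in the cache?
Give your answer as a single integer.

Op 1: tick 2 -> clock=2.
Op 2: insert b.com -> 10.0.0.5 (expiry=2+9=11). clock=2
Op 3: insert b.com -> 10.0.0.1 (expiry=2+12=14). clock=2
Op 4: insert c.com -> 10.0.0.8 (expiry=2+8=10). clock=2
Op 5: insert b.com -> 10.0.0.3 (expiry=2+15=17). clock=2
Op 6: tick 1 -> clock=3.
Op 7: tick 1 -> clock=4.
Op 8: insert a.com -> 10.0.0.3 (expiry=4+5=9). clock=4
Op 9: tick 1 -> clock=5.
Op 10: insert b.com -> 10.0.0.7 (expiry=5+17=22). clock=5
Op 11: tick 2 -> clock=7.
Op 12: insert c.com -> 10.0.0.1 (expiry=7+8=15). clock=7
Final cache (unexpired): {a.com,b.com,c.com} -> size=3

Answer: 3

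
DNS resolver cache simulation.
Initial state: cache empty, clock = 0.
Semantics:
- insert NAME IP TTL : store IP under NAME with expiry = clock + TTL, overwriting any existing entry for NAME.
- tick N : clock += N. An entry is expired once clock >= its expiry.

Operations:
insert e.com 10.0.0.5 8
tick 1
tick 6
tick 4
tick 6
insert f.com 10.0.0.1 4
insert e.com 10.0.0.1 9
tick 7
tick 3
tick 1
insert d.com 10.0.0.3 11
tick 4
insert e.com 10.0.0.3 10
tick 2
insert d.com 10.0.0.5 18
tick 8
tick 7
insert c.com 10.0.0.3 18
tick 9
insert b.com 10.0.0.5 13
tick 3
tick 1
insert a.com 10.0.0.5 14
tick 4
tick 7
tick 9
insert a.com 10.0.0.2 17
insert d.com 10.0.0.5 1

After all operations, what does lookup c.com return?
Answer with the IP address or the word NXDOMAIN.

Op 1: insert e.com -> 10.0.0.5 (expiry=0+8=8). clock=0
Op 2: tick 1 -> clock=1.
Op 3: tick 6 -> clock=7.
Op 4: tick 4 -> clock=11. purged={e.com}
Op 5: tick 6 -> clock=17.
Op 6: insert f.com -> 10.0.0.1 (expiry=17+4=21). clock=17
Op 7: insert e.com -> 10.0.0.1 (expiry=17+9=26). clock=17
Op 8: tick 7 -> clock=24. purged={f.com}
Op 9: tick 3 -> clock=27. purged={e.com}
Op 10: tick 1 -> clock=28.
Op 11: insert d.com -> 10.0.0.3 (expiry=28+11=39). clock=28
Op 12: tick 4 -> clock=32.
Op 13: insert e.com -> 10.0.0.3 (expiry=32+10=42). clock=32
Op 14: tick 2 -> clock=34.
Op 15: insert d.com -> 10.0.0.5 (expiry=34+18=52). clock=34
Op 16: tick 8 -> clock=42. purged={e.com}
Op 17: tick 7 -> clock=49.
Op 18: insert c.com -> 10.0.0.3 (expiry=49+18=67). clock=49
Op 19: tick 9 -> clock=58. purged={d.com}
Op 20: insert b.com -> 10.0.0.5 (expiry=58+13=71). clock=58
Op 21: tick 3 -> clock=61.
Op 22: tick 1 -> clock=62.
Op 23: insert a.com -> 10.0.0.5 (expiry=62+14=76). clock=62
Op 24: tick 4 -> clock=66.
Op 25: tick 7 -> clock=73. purged={b.com,c.com}
Op 26: tick 9 -> clock=82. purged={a.com}
Op 27: insert a.com -> 10.0.0.2 (expiry=82+17=99). clock=82
Op 28: insert d.com -> 10.0.0.5 (expiry=82+1=83). clock=82
lookup c.com: not in cache (expired or never inserted)

Answer: NXDOMAIN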